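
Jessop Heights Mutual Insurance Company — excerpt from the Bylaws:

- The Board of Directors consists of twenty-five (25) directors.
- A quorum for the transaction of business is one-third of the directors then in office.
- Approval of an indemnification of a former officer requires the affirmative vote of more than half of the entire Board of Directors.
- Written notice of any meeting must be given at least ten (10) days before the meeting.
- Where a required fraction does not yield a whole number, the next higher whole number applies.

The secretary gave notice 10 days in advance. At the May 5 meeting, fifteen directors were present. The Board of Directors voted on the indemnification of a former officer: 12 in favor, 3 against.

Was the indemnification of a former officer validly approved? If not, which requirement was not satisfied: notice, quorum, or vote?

Notice: 10 days given; 10 required (10 ≥ 10). Satisfied.
Quorum: 15 present; quorum is 9. Satisfied.
Vote: the indemnification of a former officer requires a majority of the entire Board of Directors (25). A majority of 25 is 13, so 13 affirmative votes are needed; 12 voted in favor. Not satisfied.

Invalid — vote requirement not satisfied.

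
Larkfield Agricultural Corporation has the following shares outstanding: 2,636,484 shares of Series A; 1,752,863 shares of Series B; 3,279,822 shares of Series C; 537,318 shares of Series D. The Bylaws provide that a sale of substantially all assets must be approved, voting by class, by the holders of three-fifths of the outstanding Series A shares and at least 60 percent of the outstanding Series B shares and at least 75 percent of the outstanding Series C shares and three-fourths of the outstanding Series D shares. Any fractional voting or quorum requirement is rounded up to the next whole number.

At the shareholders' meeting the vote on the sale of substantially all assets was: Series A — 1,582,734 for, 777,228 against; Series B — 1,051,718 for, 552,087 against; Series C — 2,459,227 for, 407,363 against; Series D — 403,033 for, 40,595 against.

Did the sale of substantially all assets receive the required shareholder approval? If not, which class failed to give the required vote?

Series A: 3/5 of 2636484 = 1581890.40, rounded up to 1581891; 1,581,891 required, 1,582,734 in favor — approved.
Series B: 3/5 of 1752863 = 1051717.80, rounded up to 1051718; 1,051,718 required, 1,051,718 in favor — approved.
Series C: 3/4 of 3279822 = 2459866.50, rounded up to 2459867; 2,459,867 required, 2,459,227 in favor — not approved.
Series D: 3/4 of 537318 = 402988.50, rounded up to 402989; 402,989 required, 403,033 in favor — approved.

Not approved — the Series C shares did not give the required vote.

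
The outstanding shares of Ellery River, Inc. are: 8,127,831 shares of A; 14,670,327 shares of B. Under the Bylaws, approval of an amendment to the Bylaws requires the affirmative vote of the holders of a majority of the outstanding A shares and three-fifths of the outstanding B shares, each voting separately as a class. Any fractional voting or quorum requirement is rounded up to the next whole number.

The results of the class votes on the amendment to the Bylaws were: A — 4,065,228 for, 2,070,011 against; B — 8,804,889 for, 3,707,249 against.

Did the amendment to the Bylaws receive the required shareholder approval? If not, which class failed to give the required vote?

Approved — every class gave the required vote.

A: a majority of 8127831 is 4063916; 4,063,916 required, 4,065,228 in favor — approved.
B: 3/5 of 14670327 = 8802196.20, rounded up to 8802197; 8,802,197 required, 8,804,889 in favor — approved.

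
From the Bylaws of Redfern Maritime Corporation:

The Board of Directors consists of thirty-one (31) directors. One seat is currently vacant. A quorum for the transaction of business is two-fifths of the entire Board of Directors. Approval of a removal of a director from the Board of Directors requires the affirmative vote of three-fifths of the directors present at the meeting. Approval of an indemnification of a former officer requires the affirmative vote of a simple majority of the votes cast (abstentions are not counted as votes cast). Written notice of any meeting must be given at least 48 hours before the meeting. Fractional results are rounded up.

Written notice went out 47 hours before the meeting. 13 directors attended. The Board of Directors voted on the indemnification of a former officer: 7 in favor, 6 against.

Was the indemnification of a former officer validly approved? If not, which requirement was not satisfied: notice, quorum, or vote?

Invalid — notice requirement not satisfied.

Notice: 47 hours given; 48 required (47 < 48). Not satisfied.
Quorum: 13 present; quorum is 13. Satisfied.
Vote: the indemnification of a former officer requires a majority of the votes cast (13). A majority of 13 is 7, so 7 affirmative votes are needed; 7 voted in favor. Satisfied.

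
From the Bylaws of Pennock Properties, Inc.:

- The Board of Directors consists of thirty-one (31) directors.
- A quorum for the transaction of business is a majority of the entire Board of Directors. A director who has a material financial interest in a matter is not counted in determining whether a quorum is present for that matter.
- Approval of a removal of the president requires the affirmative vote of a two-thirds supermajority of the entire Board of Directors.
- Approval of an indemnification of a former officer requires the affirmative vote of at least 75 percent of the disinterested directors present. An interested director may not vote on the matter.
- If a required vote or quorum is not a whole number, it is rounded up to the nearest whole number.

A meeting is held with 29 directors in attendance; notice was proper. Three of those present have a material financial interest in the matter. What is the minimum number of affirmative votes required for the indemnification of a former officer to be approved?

The indemnification of a former officer requires three-fourths of the disinterested directors present (29 − 3 = 26).
3/4 of 26 = 19.50, rounded up to 20.

20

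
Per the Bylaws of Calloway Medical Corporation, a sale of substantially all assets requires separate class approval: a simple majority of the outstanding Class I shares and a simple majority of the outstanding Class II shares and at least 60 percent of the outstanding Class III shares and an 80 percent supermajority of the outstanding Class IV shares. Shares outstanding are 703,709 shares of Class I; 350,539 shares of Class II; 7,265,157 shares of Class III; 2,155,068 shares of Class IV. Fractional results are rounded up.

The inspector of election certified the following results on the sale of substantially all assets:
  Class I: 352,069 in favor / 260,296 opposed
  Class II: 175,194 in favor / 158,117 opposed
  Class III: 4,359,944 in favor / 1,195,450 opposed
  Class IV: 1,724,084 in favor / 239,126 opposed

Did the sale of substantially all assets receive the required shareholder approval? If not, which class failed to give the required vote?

Class I: a majority of 703709 is 351855; 351,855 required, 352,069 in favor — approved.
Class II: a majority of 350539 is 175270; 175,270 required, 175,194 in favor — not approved.
Class III: 3/5 of 7265157 = 4359094.20, rounded up to 4359095; 4,359,095 required, 4,359,944 in favor — approved.
Class IV: 4/5 of 2155068 = 1724054.40, rounded up to 1724055; 1,724,055 required, 1,724,084 in favor — approved.

Not approved — the Class II shares did not give the required vote.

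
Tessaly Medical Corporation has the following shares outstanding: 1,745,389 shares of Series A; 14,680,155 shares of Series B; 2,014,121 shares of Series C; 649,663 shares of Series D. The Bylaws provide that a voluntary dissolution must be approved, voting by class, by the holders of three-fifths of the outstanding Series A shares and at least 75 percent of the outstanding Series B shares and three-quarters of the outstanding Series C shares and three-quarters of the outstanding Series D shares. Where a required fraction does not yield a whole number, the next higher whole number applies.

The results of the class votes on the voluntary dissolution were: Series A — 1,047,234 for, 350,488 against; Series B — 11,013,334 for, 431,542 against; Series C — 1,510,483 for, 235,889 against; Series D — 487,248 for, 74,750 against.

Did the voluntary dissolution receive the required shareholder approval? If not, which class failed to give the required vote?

Not approved — the Series C shares did not give the required vote.

Series A: 3/5 of 1745389 = 1047233.40, rounded up to 1047234; 1,047,234 required, 1,047,234 in favor — approved.
Series B: 3/4 of 14680155 = 11010116.25, rounded up to 11010117; 11,010,117 required, 11,013,334 in favor — approved.
Series C: 3/4 of 2014121 = 1510590.75, rounded up to 1510591; 1,510,591 required, 1,510,483 in favor — not approved.
Series D: 3/4 of 649663 = 487247.25, rounded up to 487248; 487,248 required, 487,248 in favor — approved.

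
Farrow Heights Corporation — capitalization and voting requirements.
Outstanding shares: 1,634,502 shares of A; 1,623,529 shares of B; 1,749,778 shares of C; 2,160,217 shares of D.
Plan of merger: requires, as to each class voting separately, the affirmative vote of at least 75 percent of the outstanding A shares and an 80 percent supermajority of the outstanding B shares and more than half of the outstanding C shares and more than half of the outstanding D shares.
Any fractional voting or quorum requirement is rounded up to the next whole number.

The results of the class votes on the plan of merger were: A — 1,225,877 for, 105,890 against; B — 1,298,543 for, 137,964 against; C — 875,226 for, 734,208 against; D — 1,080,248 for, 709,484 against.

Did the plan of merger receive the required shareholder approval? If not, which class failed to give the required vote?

A: 3/4 of 1634502 = 1225876.50, rounded up to 1225877; 1,225,877 required, 1,225,877 in favor — approved.
B: 4/5 of 1623529 = 1298823.20, rounded up to 1298824; 1,298,824 required, 1,298,543 in favor — not approved.
C: a majority of 1749778 is 874890; 874,890 required, 875,226 in favor — approved.
D: a majority of 2160217 is 1080109; 1,080,109 required, 1,080,248 in favor — approved.

Not approved — the B shares did not give the required vote.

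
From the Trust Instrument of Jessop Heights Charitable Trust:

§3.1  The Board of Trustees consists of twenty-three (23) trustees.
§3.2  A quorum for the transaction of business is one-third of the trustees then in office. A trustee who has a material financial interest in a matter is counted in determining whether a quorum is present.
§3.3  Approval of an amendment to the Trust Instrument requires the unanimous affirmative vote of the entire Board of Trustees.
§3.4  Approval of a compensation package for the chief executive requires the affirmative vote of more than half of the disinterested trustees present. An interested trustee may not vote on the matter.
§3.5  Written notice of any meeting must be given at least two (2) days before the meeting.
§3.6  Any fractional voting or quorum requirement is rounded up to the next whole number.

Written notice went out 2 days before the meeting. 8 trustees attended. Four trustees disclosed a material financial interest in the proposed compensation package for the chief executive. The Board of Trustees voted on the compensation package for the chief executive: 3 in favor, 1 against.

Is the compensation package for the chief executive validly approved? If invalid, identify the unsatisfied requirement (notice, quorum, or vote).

Notice: 2 days given; 2 required (2 ≥ 2). Satisfied.
Quorum: 8 present (interested trustees count toward quorum); quorum is 8. Satisfied.
Vote: the compensation package for the chief executive requires a majority of the disinterested trustees present (8 − 4 = 4). A majority of 4 is 3, so 3 affirmative votes are needed; 3 voted in favor. Satisfied.

Valid — all requirements satisfied.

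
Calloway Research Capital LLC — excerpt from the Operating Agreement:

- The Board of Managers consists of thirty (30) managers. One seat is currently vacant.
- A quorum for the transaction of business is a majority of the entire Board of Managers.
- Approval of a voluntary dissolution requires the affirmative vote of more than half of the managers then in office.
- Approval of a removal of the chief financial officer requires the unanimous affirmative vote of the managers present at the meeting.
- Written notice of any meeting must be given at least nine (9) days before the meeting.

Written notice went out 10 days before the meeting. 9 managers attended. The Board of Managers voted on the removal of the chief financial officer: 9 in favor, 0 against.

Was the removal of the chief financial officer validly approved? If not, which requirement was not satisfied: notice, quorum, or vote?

Notice: 10 days given; 9 required (10 ≥ 9). Satisfied.
Quorum: 9 present; quorum is 16. Not satisfied.
Vote: the removal of the chief financial officer requires the unanimous vote of the managers present (9). Unanimous means all 9, so 9 affirmative votes are needed; 9 voted in favor. Satisfied. (Moot — without a quorum no business can be validly transacted.)

Invalid — quorum requirement not satisfied.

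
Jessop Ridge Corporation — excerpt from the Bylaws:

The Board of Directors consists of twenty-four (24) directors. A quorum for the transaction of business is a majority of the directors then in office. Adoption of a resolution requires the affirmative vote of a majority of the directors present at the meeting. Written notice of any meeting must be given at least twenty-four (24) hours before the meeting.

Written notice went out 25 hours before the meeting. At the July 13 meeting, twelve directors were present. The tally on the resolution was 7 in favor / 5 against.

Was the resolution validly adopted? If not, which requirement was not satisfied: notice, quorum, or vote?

Invalid — quorum requirement not satisfied.

Notice: 25 hours given; 24 required (25 ≥ 24). Satisfied.
Quorum: 12 present; quorum is 13. Not satisfied.
Vote: the resolution requires a majority of the directors present (12). A majority of 12 is 7, so 7 affirmative votes are needed; 7 voted in favor. Satisfied. (Moot — without a quorum no business can be validly transacted.)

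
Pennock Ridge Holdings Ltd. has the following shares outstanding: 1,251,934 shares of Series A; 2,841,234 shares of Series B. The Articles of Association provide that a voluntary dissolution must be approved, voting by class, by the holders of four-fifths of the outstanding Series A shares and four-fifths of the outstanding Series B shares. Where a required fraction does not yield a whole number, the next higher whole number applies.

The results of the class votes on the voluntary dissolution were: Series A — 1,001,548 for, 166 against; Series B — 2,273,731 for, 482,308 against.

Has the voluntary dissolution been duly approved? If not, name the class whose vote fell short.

Series A: 4/5 of 1251934 = 1001547.20, rounded up to 1001548; 1,001,548 required, 1,001,548 in favor — approved.
Series B: 4/5 of 2841234 = 2272987.20, rounded up to 2272988; 2,272,988 required, 2,273,731 in favor — approved.

Approved — every class gave the required vote.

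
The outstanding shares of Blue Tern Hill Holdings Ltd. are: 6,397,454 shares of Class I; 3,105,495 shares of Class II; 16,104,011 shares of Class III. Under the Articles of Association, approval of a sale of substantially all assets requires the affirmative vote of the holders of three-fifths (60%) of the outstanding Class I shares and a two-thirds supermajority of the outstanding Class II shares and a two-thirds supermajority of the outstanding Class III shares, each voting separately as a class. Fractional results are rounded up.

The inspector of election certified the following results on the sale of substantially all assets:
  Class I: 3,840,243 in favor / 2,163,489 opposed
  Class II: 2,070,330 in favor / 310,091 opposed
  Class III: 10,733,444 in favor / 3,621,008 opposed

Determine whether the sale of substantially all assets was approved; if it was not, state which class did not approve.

Not approved — the Class III shares did not give the required vote.

Class I: 3/5 of 6397454 = 3838472.40, rounded up to 3838473; 3,838,473 required, 3,840,243 in favor — approved.
Class II: 2/3 of 3105495 = 2070330; 2,070,330 required, 2,070,330 in favor — approved.
Class III: 2/3 of 16104011 = 10736007.33, rounded up to 10736008; 10,736,008 required, 10,733,444 in favor — not approved.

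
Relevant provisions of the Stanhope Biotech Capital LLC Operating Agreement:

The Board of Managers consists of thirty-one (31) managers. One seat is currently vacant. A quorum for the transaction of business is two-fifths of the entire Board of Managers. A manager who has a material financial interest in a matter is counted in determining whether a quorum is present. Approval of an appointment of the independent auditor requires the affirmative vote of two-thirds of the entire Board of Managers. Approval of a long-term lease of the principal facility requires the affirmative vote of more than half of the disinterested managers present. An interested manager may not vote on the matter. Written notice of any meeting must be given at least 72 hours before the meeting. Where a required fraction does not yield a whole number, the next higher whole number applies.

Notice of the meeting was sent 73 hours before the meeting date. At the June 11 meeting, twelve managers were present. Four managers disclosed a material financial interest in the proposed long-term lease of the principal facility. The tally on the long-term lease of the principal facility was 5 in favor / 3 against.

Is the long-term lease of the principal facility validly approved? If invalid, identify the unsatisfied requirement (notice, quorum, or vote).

Invalid — quorum requirement not satisfied.

Notice: 73 hours given; 72 required (73 ≥ 72). Satisfied.
Quorum: 12 present (interested managers count toward quorum); quorum is 13. Not satisfied.
Vote: the long-term lease of the principal facility requires a majority of the disinterested managers present (12 − 4 = 8). A majority of 8 is 5, so 5 affirmative votes are needed; 5 voted in favor. Satisfied. (Moot — without a quorum no business can be validly transacted.)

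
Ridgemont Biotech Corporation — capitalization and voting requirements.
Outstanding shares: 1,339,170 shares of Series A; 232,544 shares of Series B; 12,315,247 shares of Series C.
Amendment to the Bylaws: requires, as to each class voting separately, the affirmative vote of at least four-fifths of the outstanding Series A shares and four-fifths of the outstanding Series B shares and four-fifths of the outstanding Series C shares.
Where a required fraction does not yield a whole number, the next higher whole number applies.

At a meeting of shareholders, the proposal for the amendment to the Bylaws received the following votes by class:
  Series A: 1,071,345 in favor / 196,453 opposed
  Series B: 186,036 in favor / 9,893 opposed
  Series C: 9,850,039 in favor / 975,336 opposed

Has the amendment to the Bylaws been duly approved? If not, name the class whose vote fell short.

Not approved — the Series C shares did not give the required vote.

Series A: 4/5 of 1339170 = 1071336; 1,071,336 required, 1,071,345 in favor — approved.
Series B: 4/5 of 232544 = 186035.20, rounded up to 186036; 186,036 required, 186,036 in favor — approved.
Series C: 4/5 of 12315247 = 9852197.60, rounded up to 9852198; 9,852,198 required, 9,850,039 in favor — not approved.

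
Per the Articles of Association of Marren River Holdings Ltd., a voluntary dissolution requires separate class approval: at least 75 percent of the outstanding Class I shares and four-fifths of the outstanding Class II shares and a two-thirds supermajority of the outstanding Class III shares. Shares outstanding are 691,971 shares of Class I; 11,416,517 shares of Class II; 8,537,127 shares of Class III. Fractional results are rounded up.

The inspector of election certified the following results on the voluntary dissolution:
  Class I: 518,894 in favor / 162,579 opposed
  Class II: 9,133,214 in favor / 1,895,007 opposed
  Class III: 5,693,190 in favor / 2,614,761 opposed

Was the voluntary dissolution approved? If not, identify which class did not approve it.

Class I: 3/4 of 691971 = 518978.25, rounded up to 518979; 518,979 required, 518,894 in favor — not approved.
Class II: 4/5 of 11416517 = 9133213.60, rounded up to 9133214; 9,133,214 required, 9,133,214 in favor — approved.
Class III: 2/3 of 8537127 = 5691418; 5,691,418 required, 5,693,190 in favor — approved.

Not approved — the Class I shares did not give the required vote.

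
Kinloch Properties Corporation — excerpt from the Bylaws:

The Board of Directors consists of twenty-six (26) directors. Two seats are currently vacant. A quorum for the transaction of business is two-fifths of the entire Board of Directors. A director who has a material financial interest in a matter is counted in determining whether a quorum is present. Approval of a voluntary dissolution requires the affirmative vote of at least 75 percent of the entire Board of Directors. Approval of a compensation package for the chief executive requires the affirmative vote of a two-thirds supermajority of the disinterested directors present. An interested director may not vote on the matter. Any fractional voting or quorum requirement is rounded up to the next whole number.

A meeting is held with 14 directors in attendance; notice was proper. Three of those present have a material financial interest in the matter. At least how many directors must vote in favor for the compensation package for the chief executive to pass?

The compensation package for the chief executive requires two-thirds of the disinterested directors present (14 − 3 = 11).
2/3 of 11 = 7.33, rounded up to 8.

8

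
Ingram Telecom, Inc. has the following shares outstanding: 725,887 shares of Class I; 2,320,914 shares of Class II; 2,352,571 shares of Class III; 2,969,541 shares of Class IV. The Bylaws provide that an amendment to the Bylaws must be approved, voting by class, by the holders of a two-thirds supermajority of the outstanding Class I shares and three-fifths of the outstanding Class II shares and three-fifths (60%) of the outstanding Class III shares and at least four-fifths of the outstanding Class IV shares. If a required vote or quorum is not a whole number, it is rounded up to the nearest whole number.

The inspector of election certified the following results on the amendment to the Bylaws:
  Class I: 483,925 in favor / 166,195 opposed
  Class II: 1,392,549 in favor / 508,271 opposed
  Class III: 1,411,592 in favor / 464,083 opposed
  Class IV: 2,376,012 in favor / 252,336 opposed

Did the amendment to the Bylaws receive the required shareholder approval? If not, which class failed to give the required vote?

Approved — every class gave the required vote.

Class I: 2/3 of 725887 = 483924.67, rounded up to 483925; 483,925 required, 483,925 in favor — approved.
Class II: 3/5 of 2320914 = 1392548.40, rounded up to 1392549; 1,392,549 required, 1,392,549 in favor — approved.
Class III: 3/5 of 2352571 = 1411542.60, rounded up to 1411543; 1,411,543 required, 1,411,592 in favor — approved.
Class IV: 4/5 of 2969541 = 2375632.80, rounded up to 2375633; 2,375,633 required, 2,376,012 in favor — approved.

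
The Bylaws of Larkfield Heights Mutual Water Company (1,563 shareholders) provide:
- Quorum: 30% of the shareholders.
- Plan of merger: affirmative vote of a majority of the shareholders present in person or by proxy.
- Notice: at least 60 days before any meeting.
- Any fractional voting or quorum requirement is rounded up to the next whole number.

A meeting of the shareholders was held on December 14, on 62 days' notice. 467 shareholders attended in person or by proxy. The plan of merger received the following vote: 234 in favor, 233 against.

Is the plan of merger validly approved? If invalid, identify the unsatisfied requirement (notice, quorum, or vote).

Notice: 62 days given; 60 required. Satisfied.
Quorum: 30% of 1,563 = 468.90, rounded up to 469; 467 present. Not satisfied.
Vote: requires a majority of those present (467); a majority of 467 is 234, so 234 needed; 234 in favor. Satisfied.

Invalid — quorum requirement not satisfied.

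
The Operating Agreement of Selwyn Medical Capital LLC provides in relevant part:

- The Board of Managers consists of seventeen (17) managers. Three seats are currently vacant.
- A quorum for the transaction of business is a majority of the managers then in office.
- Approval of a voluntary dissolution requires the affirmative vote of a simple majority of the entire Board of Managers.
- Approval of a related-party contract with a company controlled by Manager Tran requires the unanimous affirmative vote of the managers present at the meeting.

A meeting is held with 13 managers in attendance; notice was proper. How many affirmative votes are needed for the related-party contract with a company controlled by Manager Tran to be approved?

13

The related-party contract with a company controlled by Manager Tran requires the unanimous vote of the managers present (13).
Unanimous means all 13.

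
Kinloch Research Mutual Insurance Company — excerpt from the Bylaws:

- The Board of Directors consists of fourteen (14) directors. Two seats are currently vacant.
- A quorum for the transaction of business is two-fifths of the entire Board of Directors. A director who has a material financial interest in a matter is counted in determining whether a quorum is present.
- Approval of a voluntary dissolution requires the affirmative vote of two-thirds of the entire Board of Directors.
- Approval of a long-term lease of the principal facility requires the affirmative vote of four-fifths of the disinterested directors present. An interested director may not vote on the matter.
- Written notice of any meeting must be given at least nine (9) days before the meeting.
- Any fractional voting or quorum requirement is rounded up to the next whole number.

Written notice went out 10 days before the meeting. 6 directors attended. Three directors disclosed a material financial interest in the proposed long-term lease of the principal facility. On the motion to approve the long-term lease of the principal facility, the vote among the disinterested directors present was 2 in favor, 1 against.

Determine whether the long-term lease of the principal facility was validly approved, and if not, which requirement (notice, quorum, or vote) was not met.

Invalid — vote requirement not satisfied.

Notice: 10 days given; 9 required (10 ≥ 9). Satisfied.
Quorum: 6 present (interested directors count toward quorum); quorum is 6. Satisfied.
Vote: the long-term lease of the principal facility requires four-fifths of the disinterested directors present (6 − 3 = 3). 4/5 of 3 = 2.40, rounded up to 3, so 3 affirmative votes are needed; 2 voted in favor. Not satisfied.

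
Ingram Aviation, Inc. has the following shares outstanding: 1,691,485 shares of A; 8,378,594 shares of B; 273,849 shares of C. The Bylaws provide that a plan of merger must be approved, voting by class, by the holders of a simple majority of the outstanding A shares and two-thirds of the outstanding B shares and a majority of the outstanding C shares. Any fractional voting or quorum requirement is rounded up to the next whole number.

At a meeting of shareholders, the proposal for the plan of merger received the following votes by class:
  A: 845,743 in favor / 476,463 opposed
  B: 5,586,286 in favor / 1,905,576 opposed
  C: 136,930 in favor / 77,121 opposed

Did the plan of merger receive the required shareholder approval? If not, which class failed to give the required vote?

A: a majority of 1691485 is 845743; 845,743 required, 845,743 in favor — approved.
B: 2/3 of 8378594 = 5585729.33, rounded up to 5585730; 5,585,730 required, 5,586,286 in favor — approved.
C: a majority of 273849 is 136925; 136,925 required, 136,930 in favor — approved.

Approved — every class gave the required vote.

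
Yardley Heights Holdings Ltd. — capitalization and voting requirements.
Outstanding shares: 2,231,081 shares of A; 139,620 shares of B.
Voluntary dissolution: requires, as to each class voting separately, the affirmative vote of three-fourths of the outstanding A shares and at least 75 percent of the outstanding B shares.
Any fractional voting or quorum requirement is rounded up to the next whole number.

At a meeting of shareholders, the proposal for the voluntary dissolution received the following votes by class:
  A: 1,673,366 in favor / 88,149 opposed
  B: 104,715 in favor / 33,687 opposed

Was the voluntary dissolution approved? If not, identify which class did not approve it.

Approved — every class gave the required vote.

A: 3/4 of 2231081 = 1673310.75, rounded up to 1673311; 1,673,311 required, 1,673,366 in favor — approved.
B: 3/4 of 139620 = 104715; 104,715 required, 104,715 in favor — approved.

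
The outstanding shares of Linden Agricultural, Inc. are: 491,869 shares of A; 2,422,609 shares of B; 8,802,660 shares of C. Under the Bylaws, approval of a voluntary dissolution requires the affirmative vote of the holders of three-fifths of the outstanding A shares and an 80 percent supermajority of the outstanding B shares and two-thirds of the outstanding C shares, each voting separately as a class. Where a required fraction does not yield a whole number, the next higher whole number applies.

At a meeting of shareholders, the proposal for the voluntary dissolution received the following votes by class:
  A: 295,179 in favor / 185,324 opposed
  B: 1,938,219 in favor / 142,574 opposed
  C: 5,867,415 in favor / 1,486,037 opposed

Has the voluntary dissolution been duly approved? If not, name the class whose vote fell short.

A: 3/5 of 491869 = 295121.40, rounded up to 295122; 295,122 required, 295,179 in favor — approved.
B: 4/5 of 2422609 = 1938087.20, rounded up to 1938088; 1,938,088 required, 1,938,219 in favor — approved.
C: 2/3 of 8802660 = 5868440; 5,868,440 required, 5,867,415 in favor — not approved.

Not approved — the C shares did not give the required vote.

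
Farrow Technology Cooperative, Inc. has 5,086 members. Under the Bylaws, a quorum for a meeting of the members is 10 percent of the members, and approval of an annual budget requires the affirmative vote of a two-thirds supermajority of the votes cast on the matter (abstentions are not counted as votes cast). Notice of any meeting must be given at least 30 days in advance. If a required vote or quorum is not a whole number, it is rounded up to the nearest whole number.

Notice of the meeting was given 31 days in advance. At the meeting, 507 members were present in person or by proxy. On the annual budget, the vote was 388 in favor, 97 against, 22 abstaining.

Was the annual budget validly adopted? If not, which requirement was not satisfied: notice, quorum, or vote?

Notice: 31 days given; 30 required. Satisfied.
Quorum: 10% of 5,086 = 508.60, rounded up to 509; 507 present. Not satisfied.
Vote: requires two-thirds of the votes cast (507 − 22 abstaining = 485); 2/3 of 485 = 323.33, rounded up to 324, so 324 needed; 388 in favor. Satisfied.

Invalid — quorum requirement not satisfied.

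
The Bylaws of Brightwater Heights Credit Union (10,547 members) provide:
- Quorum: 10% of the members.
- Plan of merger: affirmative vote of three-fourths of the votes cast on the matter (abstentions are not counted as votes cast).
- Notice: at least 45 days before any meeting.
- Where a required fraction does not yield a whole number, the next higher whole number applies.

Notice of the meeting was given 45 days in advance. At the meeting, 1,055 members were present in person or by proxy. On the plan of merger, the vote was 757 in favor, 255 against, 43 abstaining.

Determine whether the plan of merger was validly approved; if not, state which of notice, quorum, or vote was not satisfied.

Notice: 45 days given; 45 required. Satisfied.
Quorum: 10% of 10,547 = 1,054.70, rounded up to 1,055; 1,055 present. Satisfied.
Vote: requires three-fourths of the votes cast (1,055 − 43 abstaining = 1,012); 3/4 of 1012 = 759, so 759 needed; 757 in favor. Not satisfied.

Invalid — vote requirement not satisfied.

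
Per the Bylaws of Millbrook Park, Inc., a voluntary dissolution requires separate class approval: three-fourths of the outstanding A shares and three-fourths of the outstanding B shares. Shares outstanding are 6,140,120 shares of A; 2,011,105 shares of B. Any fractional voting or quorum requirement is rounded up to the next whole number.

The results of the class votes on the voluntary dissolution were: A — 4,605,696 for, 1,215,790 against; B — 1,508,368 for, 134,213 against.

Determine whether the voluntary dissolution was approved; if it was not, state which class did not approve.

Approved — every class gave the required vote.

A: 3/4 of 6140120 = 4605090; 4,605,090 required, 4,605,696 in favor — approved.
B: 3/4 of 2011105 = 1508328.75, rounded up to 1508329; 1,508,329 required, 1,508,368 in favor — approved.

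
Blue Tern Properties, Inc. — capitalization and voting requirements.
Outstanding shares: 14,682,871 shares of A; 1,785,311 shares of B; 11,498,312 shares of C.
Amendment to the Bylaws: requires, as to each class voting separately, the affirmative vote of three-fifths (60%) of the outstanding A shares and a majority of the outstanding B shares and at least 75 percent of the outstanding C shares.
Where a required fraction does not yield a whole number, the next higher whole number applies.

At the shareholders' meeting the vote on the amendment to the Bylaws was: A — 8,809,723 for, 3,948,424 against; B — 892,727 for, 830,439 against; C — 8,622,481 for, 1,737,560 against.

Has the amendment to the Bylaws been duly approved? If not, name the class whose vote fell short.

Not approved — the C shares did not give the required vote.

A: 3/5 of 14682871 = 8809722.60, rounded up to 8809723; 8,809,723 required, 8,809,723 in favor — approved.
B: a majority of 1785311 is 892656; 892,656 required, 892,727 in favor — approved.
C: 3/4 of 11498312 = 8623734; 8,623,734 required, 8,622,481 in favor — not approved.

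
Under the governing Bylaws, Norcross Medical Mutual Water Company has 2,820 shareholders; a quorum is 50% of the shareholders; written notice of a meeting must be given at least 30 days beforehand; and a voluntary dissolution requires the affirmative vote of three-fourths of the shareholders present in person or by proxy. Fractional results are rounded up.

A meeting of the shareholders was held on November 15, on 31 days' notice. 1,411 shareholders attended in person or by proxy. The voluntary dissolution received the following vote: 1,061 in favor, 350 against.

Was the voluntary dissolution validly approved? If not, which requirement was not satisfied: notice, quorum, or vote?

Valid — all requirements satisfied.

Notice: 31 days given; 30 required. Satisfied.
Quorum: 50% of 2,820 = 1,410; 1,411 present. Satisfied.
Vote: requires three-fourths of those present (1,411); 3/4 of 1411 = 1058.25, rounded up to 1059, so 1,059 needed; 1,061 in favor. Satisfied.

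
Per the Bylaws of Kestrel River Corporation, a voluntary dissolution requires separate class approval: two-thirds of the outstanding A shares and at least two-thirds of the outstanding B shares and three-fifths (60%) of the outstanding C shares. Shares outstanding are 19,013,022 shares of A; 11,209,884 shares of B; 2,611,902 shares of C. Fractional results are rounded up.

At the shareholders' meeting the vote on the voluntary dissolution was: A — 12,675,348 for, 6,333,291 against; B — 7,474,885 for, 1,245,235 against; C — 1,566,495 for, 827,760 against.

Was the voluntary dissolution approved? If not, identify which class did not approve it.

A: 2/3 of 19013022 = 12675348; 12,675,348 required, 12,675,348 in favor — approved.
B: 2/3 of 11209884 = 7473256; 7,473,256 required, 7,474,885 in favor — approved.
C: 3/5 of 2611902 = 1567141.20, rounded up to 1567142; 1,567,142 required, 1,566,495 in favor — not approved.

Not approved — the C shares did not give the required vote.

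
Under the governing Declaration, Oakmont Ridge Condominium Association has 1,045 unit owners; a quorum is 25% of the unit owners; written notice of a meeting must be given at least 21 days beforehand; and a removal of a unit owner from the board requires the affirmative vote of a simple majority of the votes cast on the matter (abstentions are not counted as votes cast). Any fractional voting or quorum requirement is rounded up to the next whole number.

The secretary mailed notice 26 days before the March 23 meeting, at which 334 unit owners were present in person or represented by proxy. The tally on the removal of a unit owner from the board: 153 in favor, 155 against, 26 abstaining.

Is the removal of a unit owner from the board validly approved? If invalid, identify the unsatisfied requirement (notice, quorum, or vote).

Invalid — vote requirement not satisfied.

Notice: 26 days given; 21 required. Satisfied.
Quorum: 25% of 1,045 = 261.25, rounded up to 262; 334 present. Satisfied.
Vote: requires a majority of the votes cast (334 − 26 abstaining = 308); a majority of 308 is 155, so 155 needed; 153 in favor. Not satisfied.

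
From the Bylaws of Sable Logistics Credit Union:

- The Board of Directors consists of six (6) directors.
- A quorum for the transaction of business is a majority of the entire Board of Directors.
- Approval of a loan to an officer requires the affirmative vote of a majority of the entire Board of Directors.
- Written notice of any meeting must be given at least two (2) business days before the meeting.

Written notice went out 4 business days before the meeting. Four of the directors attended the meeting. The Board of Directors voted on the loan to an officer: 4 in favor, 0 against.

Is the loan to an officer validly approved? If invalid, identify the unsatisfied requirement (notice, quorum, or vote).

Notice: 4 business days given; 2 required (4 ≥ 2). Satisfied.
Quorum: 4 present; quorum is 4. Satisfied.
Vote: the loan to an officer requires a majority of the entire Board of Directors (6). A majority of 6 is 4, so 4 affirmative votes are needed; 4 voted in favor. Satisfied.

Valid — all requirements satisfied.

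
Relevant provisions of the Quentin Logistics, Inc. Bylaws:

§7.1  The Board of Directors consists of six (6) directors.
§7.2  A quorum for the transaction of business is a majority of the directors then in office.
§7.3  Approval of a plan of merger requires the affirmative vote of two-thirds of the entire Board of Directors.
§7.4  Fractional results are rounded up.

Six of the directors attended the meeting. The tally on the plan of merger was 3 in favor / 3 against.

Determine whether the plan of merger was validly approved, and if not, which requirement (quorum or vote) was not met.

Invalid — vote requirement not satisfied.

Quorum: 6 present; quorum is 4. Satisfied.
Vote: the plan of merger requires two-thirds of the entire Board of Directors (6). 2/3 of 6 = 4, so 4 affirmative votes are needed; 3 voted in favor. Not satisfied.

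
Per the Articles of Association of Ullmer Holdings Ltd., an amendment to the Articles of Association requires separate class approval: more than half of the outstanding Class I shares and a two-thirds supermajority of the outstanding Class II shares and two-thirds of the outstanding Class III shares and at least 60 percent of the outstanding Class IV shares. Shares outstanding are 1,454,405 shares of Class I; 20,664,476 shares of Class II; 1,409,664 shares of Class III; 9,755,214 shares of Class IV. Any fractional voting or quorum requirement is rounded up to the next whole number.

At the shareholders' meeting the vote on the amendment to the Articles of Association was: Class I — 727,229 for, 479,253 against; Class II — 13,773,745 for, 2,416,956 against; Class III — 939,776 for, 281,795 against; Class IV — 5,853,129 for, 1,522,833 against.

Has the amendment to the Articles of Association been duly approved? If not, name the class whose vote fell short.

Class I: a majority of 1454405 is 727203; 727,203 required, 727,229 in favor — approved.
Class II: 2/3 of 20664476 = 13776317.33, rounded up to 13776318; 13,776,318 required, 13,773,745 in favor — not approved.
Class III: 2/3 of 1409664 = 939776; 939,776 required, 939,776 in favor — approved.
Class IV: 3/5 of 9755214 = 5853128.40, rounded up to 5853129; 5,853,129 required, 5,853,129 in favor — approved.

Not approved — the Class II shares did not give the required vote.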